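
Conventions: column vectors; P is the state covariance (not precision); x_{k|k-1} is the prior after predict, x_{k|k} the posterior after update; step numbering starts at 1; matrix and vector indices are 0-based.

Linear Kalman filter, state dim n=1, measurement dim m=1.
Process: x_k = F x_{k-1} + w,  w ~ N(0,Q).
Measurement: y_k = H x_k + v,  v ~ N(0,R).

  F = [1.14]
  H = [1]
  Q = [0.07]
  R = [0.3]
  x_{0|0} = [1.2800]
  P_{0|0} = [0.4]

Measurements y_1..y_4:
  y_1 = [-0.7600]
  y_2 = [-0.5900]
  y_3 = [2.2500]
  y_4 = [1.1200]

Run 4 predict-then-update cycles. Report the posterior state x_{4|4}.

x_post = [1.0606]

step 1: x^-=[1.4592]  P^-=[0.5898]  S=[0.8898]  K=[0.6629]  nu=[-2.2192]  x^+=[-0.0118]  P^+=[0.1989]
step 2: x^-=[-0.0135]  P^-=[0.3284]  S=[0.6284]  K=[0.5226]  nu=[-0.5765]  x^+=[-0.3148]  P^+=[0.1568]
step 3: x^-=[-0.3589]  P^-=[0.2738]  S=[0.5738]  K=[0.4771]  nu=[2.6089]  x^+=[0.8859]  P^+=[0.1431]
step 4: x^-=[1.0099]  P^-=[0.2560]  S=[0.5560]  K=[0.4605]  nu=[0.1101]  x^+=[1.0606]  P^+=[0.1381]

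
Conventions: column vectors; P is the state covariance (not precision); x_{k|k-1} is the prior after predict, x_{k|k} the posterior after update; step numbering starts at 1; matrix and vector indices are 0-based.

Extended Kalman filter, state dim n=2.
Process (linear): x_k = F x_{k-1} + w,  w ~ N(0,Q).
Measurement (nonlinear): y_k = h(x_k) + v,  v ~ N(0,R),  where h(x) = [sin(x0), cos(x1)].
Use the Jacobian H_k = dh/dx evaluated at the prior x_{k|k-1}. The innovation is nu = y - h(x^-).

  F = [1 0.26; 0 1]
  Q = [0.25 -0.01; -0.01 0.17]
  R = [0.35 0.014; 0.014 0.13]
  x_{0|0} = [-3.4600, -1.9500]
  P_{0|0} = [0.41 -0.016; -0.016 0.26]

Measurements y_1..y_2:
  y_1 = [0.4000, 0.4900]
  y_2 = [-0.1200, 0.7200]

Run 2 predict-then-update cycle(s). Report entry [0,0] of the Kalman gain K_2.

step 1: x^-=[-3.9670, -1.9500]  P^-=[0.6693 0.0416; 0.0416 0.4300]  H_jac=[-0.6783 0.0000; 0.0000 0.9290]  S=[0.6579 -0.0122; -0.0122 0.5011]  K=[-0.6889 0.0603; -0.0281 0.7965]  nu=[-0.3348, 0.8602]  x^+=[-3.6845, -1.2555]  P^+=[0.3542 -0.0019; -0.0019 0.1110]
step 2: x^-=[-4.0109, -1.2555]  P^-=[0.6107 0.0169; 0.0169 0.2810]  H_jac=[-0.6454 0.0000; 0.0000 0.9507]  S=[0.6044 0.0036; 0.0036 0.3840]  K=[-0.6524 0.0481; -0.0222 0.6960]  nu=[-0.8839, 0.4099]  x^+=[-3.4145, -0.9505]  P^+=[0.3528 -0.0030; -0.0030 0.0948]

K[0,0] = -0.6524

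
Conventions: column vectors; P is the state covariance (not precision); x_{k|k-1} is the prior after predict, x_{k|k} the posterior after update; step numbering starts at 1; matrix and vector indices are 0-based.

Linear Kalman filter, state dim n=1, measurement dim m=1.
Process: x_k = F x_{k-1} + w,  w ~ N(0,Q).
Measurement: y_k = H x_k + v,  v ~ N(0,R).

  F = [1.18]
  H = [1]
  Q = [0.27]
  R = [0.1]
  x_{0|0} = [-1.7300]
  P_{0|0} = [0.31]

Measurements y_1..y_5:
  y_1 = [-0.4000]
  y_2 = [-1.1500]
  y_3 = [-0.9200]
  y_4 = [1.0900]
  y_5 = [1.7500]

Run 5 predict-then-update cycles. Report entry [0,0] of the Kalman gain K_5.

K[0,0] = 0.7918

step 1: x^-=[-2.0414]  P^-=[0.7016]  S=[0.8016]  K=[0.8753]  nu=[1.6414]  x^+=[-0.6048]  P^+=[0.0875]
step 2: x^-=[-0.7136]  P^-=[0.3919]  S=[0.4919]  K=[0.7967]  nu=[-0.4364]  x^+=[-1.0613]  P^+=[0.0797]
step 3: x^-=[-1.2523]  P^-=[0.3809]  S=[0.4809]  K=[0.7921]  nu=[0.3323]  x^+=[-0.9891]  P^+=[0.0792]
step 4: x^-=[-1.1671]  P^-=[0.3803]  S=[0.4803]  K=[0.7918]  nu=[2.2571]  x^+=[0.6200]  P^+=[0.0792]
step 5: x^-=[0.7317]  P^-=[0.3802]  S=[0.4802]  K=[0.7918]  nu=[1.0183]  x^+=[1.5380]  P^+=[0.0792]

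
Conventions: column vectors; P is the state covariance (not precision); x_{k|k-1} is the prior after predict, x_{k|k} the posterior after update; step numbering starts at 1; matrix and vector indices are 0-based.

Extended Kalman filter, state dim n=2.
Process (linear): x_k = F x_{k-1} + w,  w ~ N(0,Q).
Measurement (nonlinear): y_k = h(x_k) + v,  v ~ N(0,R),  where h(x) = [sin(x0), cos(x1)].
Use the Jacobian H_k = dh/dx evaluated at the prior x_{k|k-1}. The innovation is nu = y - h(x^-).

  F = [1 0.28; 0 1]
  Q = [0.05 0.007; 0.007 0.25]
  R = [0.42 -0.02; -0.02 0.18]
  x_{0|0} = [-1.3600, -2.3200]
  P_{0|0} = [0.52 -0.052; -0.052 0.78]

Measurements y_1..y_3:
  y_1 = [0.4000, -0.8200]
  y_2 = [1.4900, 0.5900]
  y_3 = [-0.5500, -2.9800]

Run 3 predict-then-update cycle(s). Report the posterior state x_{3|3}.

x_post = [-4.4956, -3.7313]

step 1: x^-=[-2.0096, -2.3200]  P^-=[0.6020 0.1734; 0.1734 1.0300]  H_jac=[-0.4249 0.0000; 0.0000 0.7322]  S=[0.5287 -0.0739; -0.0739 0.7322]  K=[-0.4661 0.1263; 0.0048 1.0305]  nu=[1.3053, -0.1389]  x^+=[-2.6356, -2.4569]  P^+=[0.4668 0.0438; 0.0438 0.2532]
step 2: x^-=[-3.3235, -2.4569]  P^-=[0.5611 0.1217; 0.1217 0.5032]  H_jac=[-0.9835 0.0000; 0.0000 0.6324]  S=[0.9628 -0.0957; -0.0957 0.3812]  K=[-0.5673 0.0595; -0.0424 0.8240]  nu=[1.3091, 1.3646]  x^+=[-3.9850, -1.3879]  P^+=[0.2435 0.0349; 0.0349 0.2359]
step 3: x^-=[-4.3737, -1.3879]  P^-=[0.3315 0.1079; 0.1079 0.4859]  H_jac=[-0.3323 0.0000; 0.0000 0.9833]  S=[0.4566 -0.0553; -0.0553 0.6498]  K=[-0.2238 0.1443; 0.0106 0.7362]  nu=[-1.4932, -3.1618]  x^+=[-4.4956, -3.7313]  P^+=[0.2915 0.0310; 0.0310 0.1345]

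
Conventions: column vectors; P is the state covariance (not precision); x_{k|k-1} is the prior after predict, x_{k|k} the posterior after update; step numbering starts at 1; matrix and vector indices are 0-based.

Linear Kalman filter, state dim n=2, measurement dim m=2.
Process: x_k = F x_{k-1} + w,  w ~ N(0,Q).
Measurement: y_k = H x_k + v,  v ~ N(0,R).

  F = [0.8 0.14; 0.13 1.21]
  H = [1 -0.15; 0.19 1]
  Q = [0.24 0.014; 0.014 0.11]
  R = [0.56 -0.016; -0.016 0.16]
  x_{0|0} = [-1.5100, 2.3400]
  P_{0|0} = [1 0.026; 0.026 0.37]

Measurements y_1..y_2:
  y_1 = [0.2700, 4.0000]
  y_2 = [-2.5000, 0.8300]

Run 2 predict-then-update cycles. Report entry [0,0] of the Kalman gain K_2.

step 1: x^-=[-0.8804, 2.6351]  P^-=[0.8931 0.2063; 0.2063 0.6768]  S=[1.4064 0.2526; 0.2526 0.9474]  K=[0.5690 0.2452; -0.0643 0.7729]  nu=[1.5457, 1.5322]  x^+=[0.3747, 3.7199]  P^+=[0.3104 -0.0288; -0.0288 0.1302]
step 2: x^-=[0.8205, 4.5498]  P^-=[0.4347 0.0399; 0.0399 0.2967]  S=[0.9894 0.0608; 0.0608 0.4876]  K=[0.4211 0.1987; -0.0434 0.6295]  nu=[-2.6381, -3.8757]  x^+=[-1.0603, 2.2243]  P^+=[0.2298 -0.0186; -0.0186 0.1050]

K[0,0] = 0.4211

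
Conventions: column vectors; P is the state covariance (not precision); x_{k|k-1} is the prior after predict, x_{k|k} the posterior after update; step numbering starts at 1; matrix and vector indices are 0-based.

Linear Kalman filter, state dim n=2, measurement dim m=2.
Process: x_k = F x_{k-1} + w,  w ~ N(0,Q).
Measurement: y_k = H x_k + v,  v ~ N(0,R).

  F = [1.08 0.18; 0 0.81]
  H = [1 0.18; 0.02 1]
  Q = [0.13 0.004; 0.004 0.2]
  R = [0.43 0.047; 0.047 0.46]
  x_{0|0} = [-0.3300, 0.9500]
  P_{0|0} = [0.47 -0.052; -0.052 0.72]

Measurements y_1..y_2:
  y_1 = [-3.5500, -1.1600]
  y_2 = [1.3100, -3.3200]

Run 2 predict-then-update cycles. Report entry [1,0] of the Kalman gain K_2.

K[1,0] = 0.0382

step 1: x^-=[-0.1854, 0.7695]  P^-=[0.6813 0.0635; 0.0635 0.6724]  S=[1.1560 0.2454; 0.2454 1.1352]  K=[0.6130 -0.0646; 0.0353 0.5858]  nu=[-3.5031, -1.9258]  x^+=[-2.2084, -0.4822]  P^+=[0.2617 -0.0061; -0.0061 0.2712]
step 2: x^-=[-2.4719, -0.3906]  P^-=[0.4416 0.0382; 0.0382 0.3780]  S=[0.8976 0.1622; 0.1622 0.8397]  K=[0.5072 -0.0420; 0.0382 0.4437]  nu=[3.8522, -2.8800]  x^+=[-0.3971, -1.5213]  P^+=[0.2161 0.0002; 0.0002 0.2059]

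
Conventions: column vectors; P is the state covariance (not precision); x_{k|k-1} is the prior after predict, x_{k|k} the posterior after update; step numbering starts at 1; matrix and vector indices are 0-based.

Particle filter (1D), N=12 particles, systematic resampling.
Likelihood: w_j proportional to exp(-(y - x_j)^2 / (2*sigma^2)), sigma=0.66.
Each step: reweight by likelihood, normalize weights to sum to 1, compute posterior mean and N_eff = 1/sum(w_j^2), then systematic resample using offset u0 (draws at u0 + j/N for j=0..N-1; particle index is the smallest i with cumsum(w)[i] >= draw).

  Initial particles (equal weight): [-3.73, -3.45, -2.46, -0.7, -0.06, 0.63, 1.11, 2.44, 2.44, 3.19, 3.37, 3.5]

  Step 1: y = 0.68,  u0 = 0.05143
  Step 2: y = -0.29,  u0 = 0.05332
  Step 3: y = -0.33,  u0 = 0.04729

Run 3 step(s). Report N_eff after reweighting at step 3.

step 1: w=[0.0000, 0.0000, 0.0000, 0.0448, 0.2125, 0.3973, 0.3222, 0.0114, 0.0114, 0.0003, 0.0001, 0.0000]  mean=0.6208  Neff=3.2352  idx=[4, 4, 4, 5, 5, 5, 5, 5, 6, 6, 6, 6]
step 2: w=[0.1832, 0.1832, 0.1832, 0.0737, 0.0737, 0.0737, 0.0737, 0.0737, 0.0205, 0.0205, 0.0205, 0.0205]  mean=0.2902  Neff=7.7226  idx=[0, 0, 1, 1, 2, 2, 3, 4, 5, 6, 7, 10]
step 3: w=[0.1252, 0.1252, 0.1252, 0.1252, 0.1252, 0.1252, 0.0473, 0.0473, 0.0473, 0.0473, 0.0473, 0.0126]  mean=0.1178  Neff=9.4918  idx=[0, 1, 1, 2, 3, 3, 4, 5, 5, 6, 8, 10]

N_eff = 9.4918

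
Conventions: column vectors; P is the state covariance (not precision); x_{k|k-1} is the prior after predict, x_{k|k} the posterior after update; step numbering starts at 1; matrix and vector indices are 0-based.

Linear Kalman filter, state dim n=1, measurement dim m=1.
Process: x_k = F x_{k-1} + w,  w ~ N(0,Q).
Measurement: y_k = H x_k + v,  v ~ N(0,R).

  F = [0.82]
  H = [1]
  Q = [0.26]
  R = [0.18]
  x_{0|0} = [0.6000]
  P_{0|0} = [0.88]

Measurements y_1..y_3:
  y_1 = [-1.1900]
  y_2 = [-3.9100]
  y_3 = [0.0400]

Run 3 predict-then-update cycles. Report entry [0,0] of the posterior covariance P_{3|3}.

step 1: x^-=[0.4920]  P^-=[0.8517]  S=[1.0317]  K=[0.8255]  nu=[-1.6820]  x^+=[-0.8965]  P^+=[0.1486]
step 2: x^-=[-0.7352]  P^-=[0.3599]  S=[0.5399]  K=[0.6666]  nu=[-3.1748]  x^+=[-2.8516]  P^+=[0.1200]
step 3: x^-=[-2.3383]  P^-=[0.3407]  S=[0.5207]  K=[0.6543]  nu=[2.3783]  x^+=[-0.7822]  P^+=[0.1178]

P_post[0,0] = 0.1178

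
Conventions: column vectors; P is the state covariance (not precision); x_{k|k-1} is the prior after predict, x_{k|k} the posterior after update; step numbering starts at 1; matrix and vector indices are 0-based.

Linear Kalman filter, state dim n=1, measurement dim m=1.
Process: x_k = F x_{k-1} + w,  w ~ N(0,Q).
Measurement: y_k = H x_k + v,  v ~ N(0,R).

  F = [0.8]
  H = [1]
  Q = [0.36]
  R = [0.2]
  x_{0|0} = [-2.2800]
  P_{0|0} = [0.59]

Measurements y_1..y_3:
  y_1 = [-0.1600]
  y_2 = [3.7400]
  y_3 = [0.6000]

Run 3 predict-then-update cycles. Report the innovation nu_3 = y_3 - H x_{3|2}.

innov = [-1.3865]

step 1: x^-=[-1.8240]  P^-=[0.7376]  S=[0.9376]  K=[0.7867]  nu=[1.6640]  x^+=[-0.5149]  P^+=[0.1573]
step 2: x^-=[-0.4120]  P^-=[0.4607]  S=[0.6607]  K=[0.6973]  nu=[4.1520]  x^+=[2.4832]  P^+=[0.1395]
step 3: x^-=[1.9865]  P^-=[0.4493]  S=[0.6493]  K=[0.6920]  nu=[-1.3865]  x^+=[1.0271]  P^+=[0.1384]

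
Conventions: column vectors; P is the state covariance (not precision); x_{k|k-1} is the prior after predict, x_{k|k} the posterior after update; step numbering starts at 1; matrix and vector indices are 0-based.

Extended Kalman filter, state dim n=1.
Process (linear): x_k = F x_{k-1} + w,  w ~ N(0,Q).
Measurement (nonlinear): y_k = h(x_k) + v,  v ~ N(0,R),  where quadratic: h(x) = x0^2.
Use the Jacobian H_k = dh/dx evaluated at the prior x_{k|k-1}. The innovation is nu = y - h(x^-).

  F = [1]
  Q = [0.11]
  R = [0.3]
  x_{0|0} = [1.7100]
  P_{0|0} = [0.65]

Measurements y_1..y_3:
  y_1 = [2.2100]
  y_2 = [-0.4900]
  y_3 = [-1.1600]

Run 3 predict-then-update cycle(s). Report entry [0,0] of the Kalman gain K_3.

K[0,0] = 0.3370

step 1: x^-=[1.7100]  P^-=[0.7600]  H_jac=[3.4200]  S=[9.1893]  K=[0.2829]  nu=[-0.7141]  x^+=[1.5080]  P^+=[0.0248]
step 2: x^-=[1.5080]  P^-=[0.1348]  H_jac=[3.0160]  S=[1.5263]  K=[0.2664]  nu=[-2.7641]  x^+=[0.7717]  P^+=[0.0265]
step 3: x^-=[0.7717]  P^-=[0.1365]  H_jac=[1.5434]  S=[0.6251]  K=[0.3370]  nu=[-1.7555]  x^+=[0.1801]  P^+=[0.0655]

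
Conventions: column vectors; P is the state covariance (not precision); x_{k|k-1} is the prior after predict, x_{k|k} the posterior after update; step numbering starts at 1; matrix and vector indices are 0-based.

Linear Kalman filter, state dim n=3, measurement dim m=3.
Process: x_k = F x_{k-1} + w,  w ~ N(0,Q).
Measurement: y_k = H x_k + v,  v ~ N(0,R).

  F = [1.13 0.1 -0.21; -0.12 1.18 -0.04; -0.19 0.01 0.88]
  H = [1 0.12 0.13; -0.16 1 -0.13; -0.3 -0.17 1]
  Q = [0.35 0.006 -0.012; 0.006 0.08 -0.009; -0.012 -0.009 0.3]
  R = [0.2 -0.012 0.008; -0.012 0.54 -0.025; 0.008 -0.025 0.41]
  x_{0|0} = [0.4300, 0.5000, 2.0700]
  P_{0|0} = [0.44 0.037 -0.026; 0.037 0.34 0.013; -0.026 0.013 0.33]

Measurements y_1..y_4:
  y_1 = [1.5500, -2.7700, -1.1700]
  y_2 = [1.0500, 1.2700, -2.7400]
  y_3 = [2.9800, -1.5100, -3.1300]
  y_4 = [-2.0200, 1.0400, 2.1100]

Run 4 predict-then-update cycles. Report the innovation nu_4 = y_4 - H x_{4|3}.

step 1: x^-=[0.1012, 0.4556, 1.7449]  P^-=[0.9499 0.0354 -0.1932; 0.0354 0.5483 0.0011; -0.1932 0.0011 0.5803]  S=[1.1259 -0.0441 -0.4055; -0.0441 1.1028 -0.1332; -0.4055 -0.1332 1.2107]  K=[0.7683 -0.0704 -0.1503; 0.1121 0.4973 0.0074; 0.1000 0.0328 0.5641]  nu=[1.1673, -2.9826, -2.8071]  x^+=[1.6300, -0.9177, 0.1805]  P^+=[0.1570 -0.0197 -0.0100; -0.0197 0.2679 0.0312; -0.0100 0.0312 0.2336]
step 2: x^-=[1.7122, -1.2857, -0.1600]  P^-=[0.5624 -0.0154 -0.0961; -0.0154 0.4582 0.0273; -0.0961 0.0273 0.4905]  S=[0.7494 -0.0527 -0.1928; -0.0527 1.0147 -0.0960; -0.1928 -0.0960 1.0112]  K=[0.6920 -0.0682 -0.1338; 0.0938 0.4569 0.0157; 0.1004 0.0347 0.5314]  nu=[-0.4872, 2.8089, -2.2849]  x^+=[1.4893, -0.0841, -1.3258]  P^+=[0.1417 -0.0202 -0.0086; -0.0202 0.2461 0.0315; -0.0086 0.0315 0.2206]
step 3: x^-=[1.9529, -0.2249, -1.4505]  P^-=[0.5413 -0.0168 -0.0889; -0.0168 0.4277 0.0275; -0.0889 0.0275 0.4795]  S=[0.7292 -0.0553 -0.1801; -0.0553 0.9842 -0.0906; -0.1801 -0.0906 0.9928]  K=[0.6860 -0.0669 -0.1319; 0.0895 0.4402 0.0160; 0.1006 0.0332 0.5264]  nu=[1.2426, -1.1612, -1.1318]  x^+=[3.0324, -0.6428, -1.9599]  P^+=[0.1404 -0.0197 -0.0082; -0.0197 0.2370 0.0307; -0.0082 0.0307 0.2185]
step 4: x^-=[3.7739, -1.0440, -2.3073]  P^-=[0.5394 -0.0168 -0.0879; -0.0168 0.4150 0.0264; -0.0879 0.0264 0.4777]  S=[0.7274 -0.0567 -0.1787; -0.0567 0.9718 -0.0896; -0.1787 -0.0896 0.9903]  K=[0.6856 -0.0664 -0.1317; 0.0877 0.4329 0.0154; 0.1004 0.0320 0.5255]  nu=[-5.3686, 2.3879, 5.3719]  x^+=[-0.7724, -0.3982, 0.0531]  P^+=[0.1402 -0.0194 -0.0081; -0.0194 0.2331 0.0300; -0.0081 0.0300 0.2181]

innov = [-5.3686, 2.3879, 5.3719]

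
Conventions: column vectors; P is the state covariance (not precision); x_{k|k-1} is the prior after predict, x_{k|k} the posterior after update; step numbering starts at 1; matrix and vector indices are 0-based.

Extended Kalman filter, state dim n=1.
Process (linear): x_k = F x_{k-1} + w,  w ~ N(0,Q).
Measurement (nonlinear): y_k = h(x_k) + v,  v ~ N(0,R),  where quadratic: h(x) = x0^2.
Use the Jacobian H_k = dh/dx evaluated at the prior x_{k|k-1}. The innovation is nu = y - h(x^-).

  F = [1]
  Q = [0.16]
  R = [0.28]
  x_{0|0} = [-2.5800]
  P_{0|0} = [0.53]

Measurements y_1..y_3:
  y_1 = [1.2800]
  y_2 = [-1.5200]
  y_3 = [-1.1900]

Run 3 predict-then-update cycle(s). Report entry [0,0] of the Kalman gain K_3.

step 1: x^-=[-2.5800]  P^-=[0.6900]  H_jac=[-5.1600]  S=[18.6517]  K=[-0.1909]  nu=[-5.3764]  x^+=[-1.5537]  P^+=[0.0104]
step 2: x^-=[-1.5537]  P^-=[0.1704]  H_jac=[-3.1074]  S=[1.9250]  K=[-0.2750]  nu=[-3.9340]  x^+=[-0.4718]  P^+=[0.0248]
step 3: x^-=[-0.4718]  P^-=[0.1848]  H_jac=[-0.9437]  S=[0.4446]  K=[-0.3922]  nu=[-1.4126]  x^+=[0.0823]  P^+=[0.1164]

K[0,0] = -0.3922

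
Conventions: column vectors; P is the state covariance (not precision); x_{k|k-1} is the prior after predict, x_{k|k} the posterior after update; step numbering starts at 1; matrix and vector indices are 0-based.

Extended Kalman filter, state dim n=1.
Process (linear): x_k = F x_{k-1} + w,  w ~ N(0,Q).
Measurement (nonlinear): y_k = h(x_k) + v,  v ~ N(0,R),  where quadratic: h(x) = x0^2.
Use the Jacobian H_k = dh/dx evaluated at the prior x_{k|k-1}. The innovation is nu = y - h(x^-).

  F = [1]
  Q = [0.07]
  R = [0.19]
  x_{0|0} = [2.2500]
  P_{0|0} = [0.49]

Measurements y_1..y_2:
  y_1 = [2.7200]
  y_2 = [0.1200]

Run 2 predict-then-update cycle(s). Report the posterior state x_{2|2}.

x_post = [1.0417]

step 1: x^-=[2.2500]  P^-=[0.5600]  H_jac=[4.5000]  S=[11.5300]  K=[0.2186]  nu=[-2.3425]  x^+=[1.7380]  P^+=[0.0092]
step 2: x^-=[1.7380]  P^-=[0.0792]  H_jac=[3.4760]  S=[1.1473]  K=[0.2400]  nu=[-2.9007]  x^+=[1.0417]  P^+=[0.0131]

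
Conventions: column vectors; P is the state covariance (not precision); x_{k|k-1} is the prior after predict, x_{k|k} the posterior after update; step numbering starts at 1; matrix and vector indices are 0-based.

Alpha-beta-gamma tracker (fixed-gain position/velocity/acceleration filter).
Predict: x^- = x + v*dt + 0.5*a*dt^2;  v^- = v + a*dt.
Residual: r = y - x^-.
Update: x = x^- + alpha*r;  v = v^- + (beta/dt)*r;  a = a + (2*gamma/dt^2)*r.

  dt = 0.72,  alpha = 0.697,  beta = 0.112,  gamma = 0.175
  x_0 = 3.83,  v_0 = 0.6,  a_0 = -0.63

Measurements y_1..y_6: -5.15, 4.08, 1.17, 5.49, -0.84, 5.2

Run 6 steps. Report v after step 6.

step 1: x_pred=4.0987  r=-9.2487  x^+=-2.3476  v^+=-1.2923  a^+=-6.8743
step 2: x_pred=-5.0599  r=9.1399  x^+=1.3106  v^+=-4.8200  a^+=-0.7035
step 3: x_pred=-2.3421  r=3.5121  x^+=0.1058  v^+=-4.7802  a^+=1.6678
step 4: x_pred=-2.9036  r=8.3936  x^+=2.9467  v^+=-2.2737  a^+=7.3348
step 5: x_pred=3.2108  r=-4.0508  x^+=0.3874  v^+=2.3772  a^+=4.5998
step 6: x_pred=3.2913  r=1.9087  x^+=4.6217  v^+=5.9860  a^+=5.8885

v_post = 5.9860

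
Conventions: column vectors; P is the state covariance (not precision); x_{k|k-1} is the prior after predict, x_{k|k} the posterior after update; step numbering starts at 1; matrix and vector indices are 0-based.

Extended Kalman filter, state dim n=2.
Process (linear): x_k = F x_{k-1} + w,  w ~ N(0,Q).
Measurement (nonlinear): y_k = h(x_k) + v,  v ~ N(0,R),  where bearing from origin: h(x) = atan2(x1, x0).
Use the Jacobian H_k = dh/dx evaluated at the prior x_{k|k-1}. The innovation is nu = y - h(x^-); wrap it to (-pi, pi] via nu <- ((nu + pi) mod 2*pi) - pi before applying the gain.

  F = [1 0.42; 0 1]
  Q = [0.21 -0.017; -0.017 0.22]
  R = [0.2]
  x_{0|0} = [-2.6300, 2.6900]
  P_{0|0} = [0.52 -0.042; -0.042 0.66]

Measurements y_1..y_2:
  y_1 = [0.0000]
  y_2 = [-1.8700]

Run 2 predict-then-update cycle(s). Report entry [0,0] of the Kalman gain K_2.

step 1: x^-=[-1.5002, 2.6900]  P^-=[0.8111 0.2182; 0.2182 0.8800]  H_jac=[-0.2836 -0.1581]  S=[0.3068]  K=[-0.8622; -0.6553]  nu=[-2.0795]  x^+=[0.2927, 4.0527]  P^+=[0.5831 0.0449; 0.0449 0.7483]
step 2: x^-=[1.9948, 4.0527]  P^-=[0.9628 0.3421; 0.3421 0.9683]  H_jac=[-0.1986 0.0978]  S=[0.2340]  K=[-0.6744; 0.1142]  nu=[-2.9834]  x^+=[4.0069, 3.7121]  P^+=[0.8564 0.3602; 0.3602 0.9652]

K[0,0] = -0.6744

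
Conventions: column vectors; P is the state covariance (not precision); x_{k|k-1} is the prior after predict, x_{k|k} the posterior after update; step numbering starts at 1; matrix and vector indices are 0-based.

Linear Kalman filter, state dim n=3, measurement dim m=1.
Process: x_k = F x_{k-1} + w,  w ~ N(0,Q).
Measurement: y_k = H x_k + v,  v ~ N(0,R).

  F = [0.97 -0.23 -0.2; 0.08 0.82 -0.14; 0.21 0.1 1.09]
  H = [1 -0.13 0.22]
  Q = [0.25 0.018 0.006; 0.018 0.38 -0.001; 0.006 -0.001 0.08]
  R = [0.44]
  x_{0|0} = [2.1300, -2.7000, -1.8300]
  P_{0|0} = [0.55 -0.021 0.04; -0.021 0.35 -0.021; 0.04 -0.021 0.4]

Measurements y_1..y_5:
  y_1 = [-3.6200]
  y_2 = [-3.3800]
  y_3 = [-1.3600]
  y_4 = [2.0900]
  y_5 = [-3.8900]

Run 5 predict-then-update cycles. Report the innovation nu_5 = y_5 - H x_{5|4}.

innov = [-5.5642]

step 1: x^-=[3.0531, -1.7874, -1.8174]  P^-=[0.7939 -0.0138 0.0681; -0.0138 0.6279 -0.0440; 0.0681 -0.0440 0.5958]  S=[1.3094]  K=[0.6191; -0.0802; 0.1565]  nu=[-6.5056]  x^+=[-0.9747, -1.2654, -2.8353]  P^+=[0.2920 0.0513 -0.0588; 0.0513 0.6194 -0.0276; -0.0588 -0.0276 0.5638]
step 2: x^-=[-0.0873, -0.7187, -3.4217]  P^-=[0.5775 -0.0080 -0.1214; -0.0080 0.8238 -0.0498; -0.1214 -0.0498 0.7381]  S=[1.0186]  K=[0.5417; -0.1237; 0.0466]  nu=[-2.6333]  x^+=[-1.5138, -0.3929, -3.5444]  P^+=[0.2786 0.0603 -0.1471; 0.0603 0.8082 -0.0439; -0.1471 -0.0439 0.7359]
step 3: x^-=[-0.6691, 0.0529, -4.2206]  P^-=[0.6104 -0.0172 -0.2508; -0.0172 0.9609 -0.0786; -0.2508 -0.0786 0.9003]  S=[1.0089]  K=[0.5526; -0.1581; -0.0421]  nu=[0.2446]  x^+=[-0.5340, 0.0143, -4.2309]  P^+=[0.3024 0.0709 -0.2273; 0.0709 0.9357 -0.0853; -0.2273 -0.0853 0.8985]
step 4: x^-=[0.3249, 0.5613, -4.7224]  P^-=[0.6687 -0.0090 -0.3541; -0.0090 1.0627 -0.1318; -0.3541 -0.1318 1.0506]  S=[1.0316]  K=[0.5738; -0.1708; -0.1026]  nu=[2.8770]  x^+=[1.9758, 0.0700, -5.0175]  P^+=[0.3290 0.0921 -0.2933; 0.0921 1.0326 -0.1498; -0.2933 -0.1498 1.0397]
step 5: x^-=[2.9039, 0.9179, -5.0472]  P^-=[0.7147 0.0137 -0.4302; 0.0137 1.1499 -0.2016; -0.4302 -0.2016 1.1770]  S=[1.0498]  K=[0.5890; -0.1716; -0.1381]  nu=[-5.5642]  x^+=[-0.3732, 1.8727, -4.2785]  P^+=[0.3506 0.1198 -0.3448; 0.1198 1.1190 -0.2265; -0.3448 -0.2265 1.1570]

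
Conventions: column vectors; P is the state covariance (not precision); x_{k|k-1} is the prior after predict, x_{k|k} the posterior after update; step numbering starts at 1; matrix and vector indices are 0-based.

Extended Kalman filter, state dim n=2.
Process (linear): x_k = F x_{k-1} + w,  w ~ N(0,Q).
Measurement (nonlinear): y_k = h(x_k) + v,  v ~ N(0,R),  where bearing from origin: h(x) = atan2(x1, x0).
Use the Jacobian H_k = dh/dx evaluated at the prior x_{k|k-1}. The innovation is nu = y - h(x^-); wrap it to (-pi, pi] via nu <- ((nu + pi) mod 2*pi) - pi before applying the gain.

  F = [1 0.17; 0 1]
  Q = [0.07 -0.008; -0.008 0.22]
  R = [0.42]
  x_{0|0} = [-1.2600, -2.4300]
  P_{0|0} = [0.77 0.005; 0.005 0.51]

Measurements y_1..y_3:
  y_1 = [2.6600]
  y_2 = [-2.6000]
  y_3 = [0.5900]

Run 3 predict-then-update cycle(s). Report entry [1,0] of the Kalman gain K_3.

step 1: x^-=[-1.6731, -2.4300]  P^-=[0.8564 0.0837; 0.0837 0.7300]  H_jac=[0.2792 -0.1922]  S=[0.5047]  K=[0.4418; -0.2317]  nu=[-1.4494]  x^+=[-2.3135, -2.0942]  P^+=[0.7579 0.1354; 0.1354 0.7029]
step 2: x^-=[-2.6695, -2.0942]  P^-=[0.8942 0.2469; 0.2469 0.9229]  H_jac=[0.1819 -0.2319]  S=[0.4784]  K=[0.2204; -0.3535]  nu=[-0.1236]  x^+=[-2.6967, -2.0505]  P^+=[0.8710 0.2841; 0.2841 0.8631]
step 3: x^-=[-3.0453, -2.0505]  P^-=[1.0626 0.4229; 0.4229 1.0831]  H_jac=[0.1521 -0.2259]  S=[0.4708]  K=[0.1404; -0.3831]  nu=[3.1390]  x^+=[-2.6046, -3.2532]  P^+=[1.0533 0.4482; 0.4482 1.0140]

K[1,0] = -0.3831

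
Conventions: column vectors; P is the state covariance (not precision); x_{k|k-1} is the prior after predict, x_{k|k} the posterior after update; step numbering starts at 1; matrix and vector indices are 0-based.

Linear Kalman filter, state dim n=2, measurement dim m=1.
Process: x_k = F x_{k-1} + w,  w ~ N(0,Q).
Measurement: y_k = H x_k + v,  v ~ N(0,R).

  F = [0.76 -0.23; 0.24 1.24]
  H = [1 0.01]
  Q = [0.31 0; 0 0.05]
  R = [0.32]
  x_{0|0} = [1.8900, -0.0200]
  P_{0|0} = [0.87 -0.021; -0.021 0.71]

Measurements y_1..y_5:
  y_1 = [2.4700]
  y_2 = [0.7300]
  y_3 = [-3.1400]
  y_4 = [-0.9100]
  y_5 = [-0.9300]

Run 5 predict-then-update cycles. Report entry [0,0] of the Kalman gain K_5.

step 1: x^-=[1.4410, 0.4288]  P^-=[0.8574 -0.0624; -0.0624 1.1793]  S=[1.1763]  K=[0.7284; -0.0431]  nu=[1.0247]  x^+=[2.1874, 0.3847]  P^+=[0.2333 -0.0255; -0.0255 1.1771]
step 2: x^-=[1.5739, 1.0020]  P^-=[0.5160 -0.3158; -0.3158 1.8582]  S=[0.8298]  K=[0.6180; -0.3582]  nu=[-0.8540]  x^+=[1.0462, 1.3079]  P^+=[0.1991 -0.1321; -0.1321 1.7517]
step 3: x^-=[0.4943, 1.8728]  P^-=[0.5638 -0.5805; -0.5805 2.6763]  S=[0.8725]  K=[0.6396; -0.6347]  nu=[-3.6530]  x^+=[-1.8421, 4.1913]  P^+=[0.2069 -0.2263; -0.2263 2.3248]
step 4: x^-=[-2.3640, 4.7551]  P^-=[0.6316 -0.8261; -0.8261 3.5018]  S=[0.9355]  K=[0.6664; -0.8457]  nu=[1.4065]  x^+=[-1.4268, 3.5657]  P^+=[0.2162 -0.2989; -0.2989 2.8328]
step 5: x^-=[-1.9045, 4.0791]  P^-=[0.6893 -1.0337; -1.0337 4.2403]  S=[0.9890]  K=[0.6865; -1.0023]  nu=[0.9337]  x^+=[-1.2635, 3.1432]  P^+=[0.2232 -0.3532; -0.3532 3.2467]

K[0,0] = 0.6865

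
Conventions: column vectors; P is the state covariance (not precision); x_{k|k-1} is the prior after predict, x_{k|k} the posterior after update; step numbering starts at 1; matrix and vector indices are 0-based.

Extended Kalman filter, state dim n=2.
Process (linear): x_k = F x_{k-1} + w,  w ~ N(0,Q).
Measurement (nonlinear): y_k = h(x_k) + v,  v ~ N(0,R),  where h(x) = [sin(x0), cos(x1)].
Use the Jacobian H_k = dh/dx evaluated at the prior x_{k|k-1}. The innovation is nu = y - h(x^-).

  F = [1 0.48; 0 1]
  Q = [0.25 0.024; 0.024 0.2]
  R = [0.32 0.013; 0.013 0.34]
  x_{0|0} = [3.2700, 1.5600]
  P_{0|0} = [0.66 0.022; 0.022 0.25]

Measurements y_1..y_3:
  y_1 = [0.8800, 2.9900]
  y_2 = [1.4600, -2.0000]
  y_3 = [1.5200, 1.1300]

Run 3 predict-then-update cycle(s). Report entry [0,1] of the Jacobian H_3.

H_jac[0,1] = 0.0000

step 1: x^-=[4.0188, 1.5600]  P^-=[0.9887 0.1660; 0.1660 0.4500]  H_jac=[-0.6393 0.0000; 0.0000 -0.9999]  S=[0.7241 0.1191; 0.1191 0.7899]  K=[-0.8597 -0.0805; -0.0542 -0.5615]  nu=[1.6490, 2.9792]  x^+=[2.3614, -0.2021]  P^+=[0.4320 0.0385; 0.0385 0.1916]
step 2: x^-=[2.2644, -0.2021]  P^-=[0.7631 0.1545; 0.1545 0.3916]  H_jac=[-0.6393 0.0000; 0.0000 0.2007]  S=[0.6319 -0.0068; -0.0068 0.3558]  K=[-0.7713 0.0724; -0.1540 0.2179]  nu=[0.6911, -2.9797]  x^+=[1.5158, -0.9579]  P^+=[0.3846 0.0726; 0.0726 0.3593]
step 3: x^-=[1.0560, -0.9579]  P^-=[0.7871 0.2691; 0.2691 0.5593]  H_jac=[0.4923 0.0000; 0.0000 0.8180]  S=[0.5108 0.1214; 0.1214 0.7142]  K=[0.7143 0.1868; 0.1117 0.6216]  nu=[0.6496, 0.5547]  x^+=[1.6236, -0.5405]  P^+=[0.4692 0.0890; 0.0890 0.2601]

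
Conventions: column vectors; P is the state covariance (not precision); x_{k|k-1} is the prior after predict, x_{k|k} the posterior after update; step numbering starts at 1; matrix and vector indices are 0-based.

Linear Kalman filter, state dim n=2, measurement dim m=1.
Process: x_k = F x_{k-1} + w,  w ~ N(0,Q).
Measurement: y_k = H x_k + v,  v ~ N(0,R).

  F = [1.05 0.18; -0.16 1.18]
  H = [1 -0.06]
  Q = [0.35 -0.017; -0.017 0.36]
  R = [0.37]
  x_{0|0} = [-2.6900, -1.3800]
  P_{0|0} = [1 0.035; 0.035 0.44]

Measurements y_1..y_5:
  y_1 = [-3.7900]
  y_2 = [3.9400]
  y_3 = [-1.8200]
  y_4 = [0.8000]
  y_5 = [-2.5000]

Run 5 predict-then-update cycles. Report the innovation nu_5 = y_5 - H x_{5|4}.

innov = [-2.6414]

step 1: x^-=[-3.0729, -1.1980]  P^-=[1.4800 -0.0492; -0.0492 0.9850]  S=[1.8594]  K=[0.7975; -0.0582]  nu=[-0.7890]  x^+=[-3.7021, -1.1521]  P^+=[0.2973 0.0372; 0.0372 0.9787]
step 2: x^-=[-4.0946, -0.7671]  P^-=[0.7236 0.1859; 0.1859 1.7164]  S=[1.0774]  K=[0.6612; 0.0770]  nu=[7.9886]  x^+=[1.1875, -0.1521]  P^+=[0.2525 0.1311; 0.1311 1.7100]
step 3: x^-=[1.2195, -0.3695]  P^-=[0.7333 0.4624; 0.4624 2.6979]  S=[1.0576]  K=[0.6672; 0.2842]  nu=[-3.0617]  x^+=[-0.8232, -1.2395]  P^+=[0.2626 0.2619; 0.2619 2.6125]
step 4: x^-=[-1.0875, -1.3309]  P^-=[0.8231 0.8107; 0.8107 3.9055]  S=[1.1099]  K=[0.6978; 0.5193]  nu=[1.8076]  x^+=[0.1739, -0.3922]  P^+=[0.2827 0.4085; 0.4085 3.6062]
step 5: x^-=[0.1120, -0.4906]  P^-=[0.9329 1.1959; 1.1959 5.2342]  S=[1.1783]  K=[0.7309; 0.7484]  nu=[-2.6414]  x^+=[-1.8186, -2.4673]  P^+=[0.3035 0.5514; 0.5514 4.5743]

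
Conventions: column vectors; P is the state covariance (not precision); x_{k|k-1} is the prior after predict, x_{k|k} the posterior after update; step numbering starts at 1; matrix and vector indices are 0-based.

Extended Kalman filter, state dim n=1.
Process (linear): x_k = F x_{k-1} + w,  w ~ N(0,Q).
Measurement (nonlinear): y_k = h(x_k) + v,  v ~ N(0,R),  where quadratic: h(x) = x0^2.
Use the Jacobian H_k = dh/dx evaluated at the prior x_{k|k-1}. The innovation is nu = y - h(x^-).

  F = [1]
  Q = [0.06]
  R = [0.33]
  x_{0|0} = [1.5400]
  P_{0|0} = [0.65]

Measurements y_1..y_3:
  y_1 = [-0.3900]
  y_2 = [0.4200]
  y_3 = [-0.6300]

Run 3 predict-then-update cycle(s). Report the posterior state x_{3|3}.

step 1: x^-=[1.5400]  P^-=[0.7100]  H_jac=[3.0800]  S=[7.0653]  K=[0.3095]  nu=[-2.7616]  x^+=[0.6853]  P^+=[0.0332]
step 2: x^-=[0.6853]  P^-=[0.0932]  H_jac=[1.3705]  S=[0.5050]  K=[0.2528]  nu=[-0.0496]  x^+=[0.6727]  P^+=[0.0609]
step 3: x^-=[0.6727]  P^-=[0.1209]  H_jac=[1.3454]  S=[0.5488]  K=[0.2963]  nu=[-1.0826]  x^+=[0.3519]  P^+=[0.0727]

x_post = [0.3519]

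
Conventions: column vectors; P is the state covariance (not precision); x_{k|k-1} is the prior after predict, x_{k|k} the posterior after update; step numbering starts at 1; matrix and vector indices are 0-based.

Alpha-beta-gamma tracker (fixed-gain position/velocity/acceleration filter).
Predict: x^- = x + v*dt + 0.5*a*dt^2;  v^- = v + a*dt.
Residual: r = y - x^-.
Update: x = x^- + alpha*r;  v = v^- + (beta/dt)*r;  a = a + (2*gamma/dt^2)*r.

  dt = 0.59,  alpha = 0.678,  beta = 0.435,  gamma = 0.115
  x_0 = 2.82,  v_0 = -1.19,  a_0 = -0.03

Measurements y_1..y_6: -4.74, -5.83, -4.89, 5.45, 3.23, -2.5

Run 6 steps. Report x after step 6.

step 1: x_pred=2.1127  r=-6.8527  x^+=-2.5334  v^+=-6.2601  a^+=-4.5578
step 2: x_pred=-7.0202  r=1.1902  x^+=-6.2132  v^+=-8.0717  a^+=-3.7714
step 3: x_pred=-11.6319  r=6.7419  x^+=-7.0609  v^+=-5.3260  a^+=0.6832
step 4: x_pred=-10.0844  r=15.5344  x^+=0.4479  v^+=6.5303  a^+=10.9472
step 5: x_pred=6.2062  r=-2.9762  x^+=4.1883  v^+=10.7949  a^+=8.9808
step 6: x_pred=12.1204  r=-14.6204  x^+=2.2078  v^+=5.3141  a^+=-0.6794

x_post = 2.2078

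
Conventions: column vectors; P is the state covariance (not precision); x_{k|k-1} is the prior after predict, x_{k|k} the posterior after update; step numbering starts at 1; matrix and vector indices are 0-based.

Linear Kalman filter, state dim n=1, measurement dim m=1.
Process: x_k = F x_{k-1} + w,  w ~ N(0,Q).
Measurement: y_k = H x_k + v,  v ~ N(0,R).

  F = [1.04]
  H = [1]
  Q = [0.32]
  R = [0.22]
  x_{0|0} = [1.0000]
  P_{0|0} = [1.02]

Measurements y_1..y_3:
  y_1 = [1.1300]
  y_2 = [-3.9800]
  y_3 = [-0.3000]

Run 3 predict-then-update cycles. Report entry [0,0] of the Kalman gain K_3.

K[0,0] = 0.6892

step 1: x^-=[1.0400]  P^-=[1.4232]  S=[1.6432]  K=[0.8661]  nu=[0.0900]  x^+=[1.1180]  P^+=[0.1905]
step 2: x^-=[1.1627]  P^-=[0.5261]  S=[0.7461]  K=[0.7051]  nu=[-5.1427]  x^+=[-2.4636]  P^+=[0.1551]
step 3: x^-=[-2.5621]  P^-=[0.4878]  S=[0.7078]  K=[0.6892]  nu=[2.2621]  x^+=[-1.0031]  P^+=[0.1516]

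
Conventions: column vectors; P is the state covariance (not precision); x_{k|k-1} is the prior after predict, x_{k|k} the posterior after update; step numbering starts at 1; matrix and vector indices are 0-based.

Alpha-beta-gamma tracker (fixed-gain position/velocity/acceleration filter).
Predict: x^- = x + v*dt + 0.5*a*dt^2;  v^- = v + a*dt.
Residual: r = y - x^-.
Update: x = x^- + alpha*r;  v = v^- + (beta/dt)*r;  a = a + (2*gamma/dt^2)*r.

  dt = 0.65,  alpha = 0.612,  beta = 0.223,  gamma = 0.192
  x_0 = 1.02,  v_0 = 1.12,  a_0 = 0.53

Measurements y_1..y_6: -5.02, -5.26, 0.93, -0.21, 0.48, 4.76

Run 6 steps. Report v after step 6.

v_post = 11.3041

step 1: x_pred=1.8600  r=-6.8800  x^+=-2.3506  v^+=-0.8959  a^+=-5.7230
step 2: x_pred=-4.1419  r=-1.1181  x^+=-4.8262  v^+=-4.9994  a^+=-6.7393
step 3: x_pred=-9.4995  r=10.4295  x^+=-3.1166  v^+=-5.8018  a^+=2.7398
step 4: x_pred=-6.3090  r=6.0990  x^+=-2.5764  v^+=-1.9285  a^+=8.2831
step 5: x_pred=-2.0802  r=2.5602  x^+=-0.5133  v^+=4.3338  a^+=10.6100
step 6: x_pred=4.5450  r=0.2150  x^+=4.6766  v^+=11.3041  a^+=10.8054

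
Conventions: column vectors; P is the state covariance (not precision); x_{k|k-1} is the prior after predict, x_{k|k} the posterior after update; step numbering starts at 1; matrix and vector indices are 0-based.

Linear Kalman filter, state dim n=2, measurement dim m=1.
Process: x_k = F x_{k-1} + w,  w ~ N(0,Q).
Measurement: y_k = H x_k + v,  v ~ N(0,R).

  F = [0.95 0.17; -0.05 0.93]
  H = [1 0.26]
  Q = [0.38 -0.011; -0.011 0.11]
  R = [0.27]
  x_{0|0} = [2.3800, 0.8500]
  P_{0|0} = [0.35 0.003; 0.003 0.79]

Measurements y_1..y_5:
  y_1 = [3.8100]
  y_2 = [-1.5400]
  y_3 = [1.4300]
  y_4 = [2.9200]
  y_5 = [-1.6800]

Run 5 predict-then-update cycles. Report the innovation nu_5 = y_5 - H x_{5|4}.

step 1: x^-=[2.4055, 0.6715]  P^-=[0.7197 0.0999; 0.0999 0.7939]  S=[1.0953]  K=[0.6808; 0.2797]  nu=[1.2299]  x^+=[3.2428, 1.0155]  P^+=[0.2121 -0.1086; -0.1086 0.7082]
step 2: x^-=[3.2533, 0.7822]  P^-=[0.5568 -0.0042; -0.0042 0.7332]  S=[0.8742]  K=[0.6357; 0.2133]  nu=[-4.9967]  x^+=[0.0770, -0.2836]  P^+=[0.2035 -0.1227; -0.1227 0.6934]
step 3: x^-=[0.0250, -0.2676]  P^-=[0.5441 -0.0184; -0.0184 0.7216]  S=[0.8533]  K=[0.6320; 0.1983]  nu=[1.4746]  x^+=[0.9570, 0.0248]  P^+=[0.2032 -0.1254; -0.1254 0.6881]
step 4: x^-=[0.9133, -0.0248]  P^-=[0.5428 -0.0216; -0.0216 0.7173]  S=[0.8501]  K=[0.6319; 0.1940]  nu=[2.0131]  x^+=[2.1855, 0.3658]  P^+=[0.2033 -0.1258; -0.1258 0.6853]
step 5: x^-=[2.1384, 0.2309]  P^-=[0.5427 -0.0224; -0.0224 0.7149]  S=[0.8494]  K=[0.6321; 0.1925]  nu=[-3.8785]  x^+=[-0.3130, -0.5156]  P^+=[0.2033 -0.1257; -0.1257 0.6834]

innov = [-3.8785]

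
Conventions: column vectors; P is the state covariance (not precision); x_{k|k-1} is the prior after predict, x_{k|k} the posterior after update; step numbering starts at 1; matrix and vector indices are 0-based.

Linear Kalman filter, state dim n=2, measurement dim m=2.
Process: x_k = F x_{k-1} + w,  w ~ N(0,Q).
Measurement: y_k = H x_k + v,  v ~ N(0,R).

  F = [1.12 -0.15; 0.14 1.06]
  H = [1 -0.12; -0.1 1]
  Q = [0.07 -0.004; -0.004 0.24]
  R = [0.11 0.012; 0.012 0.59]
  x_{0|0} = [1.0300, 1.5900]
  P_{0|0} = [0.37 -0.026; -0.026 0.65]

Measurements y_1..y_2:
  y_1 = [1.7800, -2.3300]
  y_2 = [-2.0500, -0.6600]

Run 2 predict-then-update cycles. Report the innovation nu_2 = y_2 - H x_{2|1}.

innov = [-4.0654, 0.0668]

step 1: x^-=[0.9151, 1.8296]  P^-=[0.5575 -0.0797; -0.0797 0.9699]  S=[0.7006 -0.2407; -0.2407 1.5814]  K=[0.8230 0.0397; -0.0711 0.6075]  nu=[1.0845, -4.0681]  x^+=[1.6463, -0.7189]  P^+=[0.0962 0.0429; 0.0429 0.3619]
step 2: x^-=[1.9516, -0.5316]  P^-=[0.1843 0.0036; 0.0036 0.6612]  S=[0.3030 -0.0822; -0.0822 1.2524]  K=[0.6147 0.0285; -0.1089 0.5206]  nu=[-4.0654, 0.0668]  x^+=[-0.5454, -0.0540]  P^+=[0.0717 0.0313; 0.0313 0.3090]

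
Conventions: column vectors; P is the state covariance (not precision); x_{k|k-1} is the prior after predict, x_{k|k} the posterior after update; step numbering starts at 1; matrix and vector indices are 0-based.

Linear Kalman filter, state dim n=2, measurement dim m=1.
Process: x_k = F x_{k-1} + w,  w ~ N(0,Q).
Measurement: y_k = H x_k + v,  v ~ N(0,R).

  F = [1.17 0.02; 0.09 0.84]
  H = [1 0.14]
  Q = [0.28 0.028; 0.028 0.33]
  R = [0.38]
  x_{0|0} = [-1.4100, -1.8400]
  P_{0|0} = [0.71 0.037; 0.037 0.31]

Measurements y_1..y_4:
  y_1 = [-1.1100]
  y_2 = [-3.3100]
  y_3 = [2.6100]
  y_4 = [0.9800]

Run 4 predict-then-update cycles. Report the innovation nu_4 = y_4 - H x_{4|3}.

innov = [0.3986]

step 1: x^-=[-1.6865, -1.6725]  P^-=[1.2538 0.1444; 0.1444 0.5601]  S=[1.6852]  K=[0.7560; 0.1322]  nu=[0.8106]  x^+=[-1.0737, -1.5653]  P^+=[0.2906 -0.0240; -0.0240 0.5306]
step 2: x^-=[-1.2875, -1.4115]  P^-=[0.6769 0.0438; 0.0438 0.7031]  S=[1.0830]  K=[0.6307; 0.1314]  nu=[-1.8249]  x^+=[-2.4385, -1.6512]  P^+=[0.2461 -0.0459; -0.0459 0.6844]
step 3: x^-=[-2.8861, -1.6065]  P^-=[0.6150 0.0202; 0.0202 0.8080]  S=[1.0165]  K=[0.6078; 0.1312]  nu=[5.7210]  x^+=[0.5912, -0.8561]  P^+=[0.2395 -0.0608; -0.0608 0.7905]
step 4: x^-=[0.6746, -0.6659]  P^-=[0.6053 0.0066; 0.0066 0.8805]  S=[1.0044]  K=[0.6036; 0.1293]  nu=[0.3986]  x^+=[0.9152, -0.6143]  P^+=[0.2394 -0.0718; -0.0718 0.8637]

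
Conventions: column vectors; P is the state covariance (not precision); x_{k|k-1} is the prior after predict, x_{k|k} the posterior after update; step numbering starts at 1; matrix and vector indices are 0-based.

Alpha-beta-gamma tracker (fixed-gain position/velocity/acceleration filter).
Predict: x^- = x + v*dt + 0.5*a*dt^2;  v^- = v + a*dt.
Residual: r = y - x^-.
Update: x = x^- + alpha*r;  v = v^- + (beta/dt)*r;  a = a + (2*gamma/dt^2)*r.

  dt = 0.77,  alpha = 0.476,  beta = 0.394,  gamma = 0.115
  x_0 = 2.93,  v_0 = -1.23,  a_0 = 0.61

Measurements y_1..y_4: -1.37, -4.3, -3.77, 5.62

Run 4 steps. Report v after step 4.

v_post = 2.7565

step 1: x_pred=2.1637  r=-3.5337  x^+=0.4817  v^+=-2.5685  a^+=-0.7608
step 2: x_pred=-1.7216  r=-2.5784  x^+=-2.9489  v^+=-4.4736  a^+=-1.7610
step 3: x_pred=-6.9157  r=3.1457  x^+=-5.4183  v^+=-4.2200  a^+=-0.5408
step 4: x_pred=-8.8281  r=14.4481  x^+=-1.9508  v^+=2.7565  a^+=5.0640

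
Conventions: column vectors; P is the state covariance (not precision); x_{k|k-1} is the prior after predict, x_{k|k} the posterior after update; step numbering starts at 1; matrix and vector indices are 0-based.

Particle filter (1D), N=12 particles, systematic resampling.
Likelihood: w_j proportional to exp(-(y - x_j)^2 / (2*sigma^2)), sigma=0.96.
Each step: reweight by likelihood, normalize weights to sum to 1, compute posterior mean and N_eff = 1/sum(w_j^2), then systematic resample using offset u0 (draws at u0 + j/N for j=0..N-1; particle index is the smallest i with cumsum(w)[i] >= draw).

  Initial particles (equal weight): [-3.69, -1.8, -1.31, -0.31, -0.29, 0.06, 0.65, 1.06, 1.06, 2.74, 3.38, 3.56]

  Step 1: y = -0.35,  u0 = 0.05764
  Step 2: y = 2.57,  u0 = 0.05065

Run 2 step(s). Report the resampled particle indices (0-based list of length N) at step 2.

step 1: w=[0.0005, 0.0626, 0.1188, 0.1957, 0.1955, 0.1788, 0.1138, 0.0666, 0.0666, 0.0011, 0.0001, 0.0000]  mean=-0.1579  Neff=6.7430  idx=[1, 2, 3, 3, 4, 4, 4, 5, 5, 6, 7, 8]
step 2: w=[0.0000, 0.0003, 0.0132, 0.0132, 0.0141, 0.0141, 0.0141, 0.0390, 0.0390, 0.1612, 0.3458, 0.3458]  mean=0.8216  Neff=3.7158  idx=[5, 8, 9, 9, 10, 10, 10, 10, 11, 11, 11, 11]

resampled_idx = [5, 8, 9, 9, 10, 10, 10, 10, 11, 11, 11, 11]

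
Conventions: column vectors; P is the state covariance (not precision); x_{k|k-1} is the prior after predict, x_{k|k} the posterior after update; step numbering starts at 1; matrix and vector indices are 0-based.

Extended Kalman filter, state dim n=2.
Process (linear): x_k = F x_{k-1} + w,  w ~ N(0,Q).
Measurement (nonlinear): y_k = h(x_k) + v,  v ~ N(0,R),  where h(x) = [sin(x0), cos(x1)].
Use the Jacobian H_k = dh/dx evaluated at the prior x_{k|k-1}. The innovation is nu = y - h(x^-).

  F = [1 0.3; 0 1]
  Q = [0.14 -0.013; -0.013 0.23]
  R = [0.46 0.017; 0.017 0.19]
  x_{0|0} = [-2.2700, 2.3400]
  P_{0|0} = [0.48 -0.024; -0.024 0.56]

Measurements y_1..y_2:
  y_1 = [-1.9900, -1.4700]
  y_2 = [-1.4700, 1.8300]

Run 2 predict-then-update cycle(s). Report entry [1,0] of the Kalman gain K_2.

K[1,0] = 0.0850

step 1: x^-=[-1.5680, 2.3400]  P^-=[0.6560 0.1310; 0.1310 0.7900]  H_jac=[0.0028 0.0000; 0.0000 -0.7185]  S=[0.4600 0.0167; 0.0167 0.5978]  K=[0.0097 -0.1577; 0.0354 -0.9505]  nu=[-0.9900, -0.7744]  x^+=[-1.4555, 3.0410]  P^+=[0.6411 0.0415; 0.0415 0.2505]
step 2: x^-=[-0.5432, 3.0410]  P^-=[0.8286 0.1036; 0.1036 0.4805]  H_jac=[0.8561 0.0000; 0.0000 -0.1004]  S=[1.0672 0.0081; 0.0081 0.1948]  K=[0.6653 -0.0810; 0.0850 -0.2511]  nu=[-0.9531, 2.8249]  x^+=[-1.4061, 2.2507]  P^+=[0.3559 0.0407; 0.0407 0.4609]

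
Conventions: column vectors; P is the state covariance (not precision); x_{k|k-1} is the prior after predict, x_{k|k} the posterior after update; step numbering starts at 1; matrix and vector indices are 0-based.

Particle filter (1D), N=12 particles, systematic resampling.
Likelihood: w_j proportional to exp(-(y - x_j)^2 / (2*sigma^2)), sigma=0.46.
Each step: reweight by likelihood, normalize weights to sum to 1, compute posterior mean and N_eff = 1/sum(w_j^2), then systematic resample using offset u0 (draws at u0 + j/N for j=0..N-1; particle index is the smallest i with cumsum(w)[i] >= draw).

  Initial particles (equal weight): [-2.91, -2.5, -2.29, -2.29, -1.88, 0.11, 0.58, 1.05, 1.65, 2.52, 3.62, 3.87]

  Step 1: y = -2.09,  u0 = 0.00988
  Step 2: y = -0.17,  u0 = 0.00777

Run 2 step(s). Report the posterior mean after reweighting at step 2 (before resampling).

step 1: w=[0.0568, 0.1869, 0.2529, 0.2529, 0.2505, 0.0000, 0.0000, 0.0000, 0.0000, 0.0000, 0.0000, 0.0000]  mean=-2.2617  Neff=4.3698  idx=[0, 1, 1, 2, 2, 2, 3, 3, 3, 4, 4, 4]
step 2: w=[0.0000, 0.0009, 0.0009, 0.0078, 0.0078, 0.0078, 0.0078, 0.0078, 0.0078, 0.3172, 0.3172, 0.3172]  mean=-1.9002  Neff=3.3081  idx=[3, 9, 9, 9, 9, 10, 10, 10, 10, 11, 11, 11]

post_mean = -1.9002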